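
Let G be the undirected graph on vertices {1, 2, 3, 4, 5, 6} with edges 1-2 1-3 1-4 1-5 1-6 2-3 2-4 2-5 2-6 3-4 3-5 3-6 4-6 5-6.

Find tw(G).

4

A width-4 tree decomposition is:
Bags: B1 = {1, 2, 3, 4, 6}  B2 = {1, 2, 3, 5, 6}
Tree: B1–B2
The largest bag has 5 vertices, giving width 4; this decomposition certifies tw(G) ≤ 4. Conversely, {1, 2, 3, 4, 6} is a clique of size 5, and the vertices of any clique must share a bag in every tree decomposition; so some bag has ≥ 5 vertices and tw(G) ≥ 4. The upper and lower bounds meet at 4, so that is the treewidth.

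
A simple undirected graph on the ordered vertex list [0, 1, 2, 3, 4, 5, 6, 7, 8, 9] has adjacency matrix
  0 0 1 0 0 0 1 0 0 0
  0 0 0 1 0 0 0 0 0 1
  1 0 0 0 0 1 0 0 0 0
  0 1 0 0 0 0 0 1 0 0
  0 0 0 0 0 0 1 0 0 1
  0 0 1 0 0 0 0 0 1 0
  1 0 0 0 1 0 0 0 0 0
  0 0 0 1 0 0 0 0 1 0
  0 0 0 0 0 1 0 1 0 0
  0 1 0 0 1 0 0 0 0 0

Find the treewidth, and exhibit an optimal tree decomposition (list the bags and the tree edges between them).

Each bag holds 3 vertices, so the decomposition has width 2, which upper-bounds the treewidth. The edges 8–7–3–1–9–4–6–0–2–5–8 form a cycle, so G is not a tree and its treewidth is at least 2. The upper and lower bounds meet at 2, so that is the treewidth.

Treewidth 2.
One optimal decomposition is:
Bags: B1 = {3, 7, 8}  B2 = {1, 3, 8}  B3 = {1, 8, 9}  B4 = {4, 8, 9}  B5 = {4, 6, 8}  B6 = {0, 6, 8}  B7 = {0, 2, 8}  B8 = {2, 5, 8}
Tree: B1–B2, B2–B3, B3–B4, B4–B5, B5–B6, B6–B7, B7–B8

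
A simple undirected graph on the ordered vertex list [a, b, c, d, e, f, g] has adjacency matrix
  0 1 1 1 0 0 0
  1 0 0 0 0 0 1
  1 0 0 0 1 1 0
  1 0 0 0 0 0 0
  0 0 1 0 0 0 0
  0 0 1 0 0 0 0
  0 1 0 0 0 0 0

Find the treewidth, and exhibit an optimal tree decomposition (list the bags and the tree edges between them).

Treewidth 1.
Bags: B1 = {c, e}  B2 = {a, c}  B3 = {c, f}  B4 = {a, b}  B5 = {b, g}  B6 = {a, d}
Tree: B1–B2, B1–B3, B2–B4, B4–B5, B2–B6

Every bag has size at most 2, so the width is 2 − 1 = 1 and tw(G) ≤ 1. Any graph with an edge has treewidth ≥ 1, and G has the edge e–c. Therefore the treewidth is 1.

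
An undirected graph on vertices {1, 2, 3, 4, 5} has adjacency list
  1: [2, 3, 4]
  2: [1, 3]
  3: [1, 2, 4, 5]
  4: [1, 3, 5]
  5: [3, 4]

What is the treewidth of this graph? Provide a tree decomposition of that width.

Each bag holds 3 vertices, so the decomposition has width 2, which upper-bounds the treewidth. Conversely, {1, 2, 3} is a clique of size 3, and the vertices of any clique must share a bag in every tree decomposition; so some bag has ≥ 3 vertices and tw(G) ≥ 2. The upper and lower bounds meet at 2, so that is the treewidth.

Treewidth 2.
One optimal decomposition is:
Bags: B1 = {1, 3, 4}  B2 = {1, 2, 3}  B3 = {3, 4, 5}
Tree: B1–B2, B1–B3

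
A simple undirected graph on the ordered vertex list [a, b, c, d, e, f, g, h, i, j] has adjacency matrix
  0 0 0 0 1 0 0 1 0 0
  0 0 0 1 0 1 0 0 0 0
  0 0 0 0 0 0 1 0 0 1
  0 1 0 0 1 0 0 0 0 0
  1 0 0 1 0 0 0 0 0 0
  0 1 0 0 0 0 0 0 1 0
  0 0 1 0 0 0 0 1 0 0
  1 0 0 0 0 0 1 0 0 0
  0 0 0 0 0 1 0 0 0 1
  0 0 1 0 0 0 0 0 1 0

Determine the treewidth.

A width-2 tree decomposition is:
Bags: B1 = {a, e, h}  B2 = {e, g, h}  B3 = {c, e, g}  B4 = {c, e, j}  B5 = {e, i, j}  B6 = {e, f, i}  B7 = {b, e, f}  B8 = {b, d, e}
Tree: B1–B2, B2–B3, B3–B4, B4–B5, B5–B6, B6–B7, B7–B8
The largest bag has 3 vertices, giving width 2; this decomposition certifies tw(G) ≤ 2. The edges e–a–h–g–c–j–i–f–b–d–e form a cycle, so G is not a tree and its treewidth is at least 2. Combining the bounds, tw(G) = 2.

2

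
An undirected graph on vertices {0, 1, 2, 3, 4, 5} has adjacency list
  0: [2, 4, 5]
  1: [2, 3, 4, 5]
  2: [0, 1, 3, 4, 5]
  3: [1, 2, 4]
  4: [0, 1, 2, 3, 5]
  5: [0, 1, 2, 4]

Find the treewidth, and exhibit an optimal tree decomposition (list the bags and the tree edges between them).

Treewidth 3.
One optimal decomposition is:
Bags: B1 = {1, 2, 4, 5}  B2 = {0, 2, 4, 5}  B3 = {1, 2, 3, 4}
Tree: B1–B2, B1–B3

The largest bag has 4 vertices, giving width 3; this decomposition certifies tw(G) ≤ 3. Conversely, {0, 2, 4, 5} is a clique of size 4, and the vertices of any clique must share a bag in every tree decomposition; so some bag has ≥ 4 vertices and tw(G) ≥ 3. The upper and lower bounds meet at 3, so that is the treewidth.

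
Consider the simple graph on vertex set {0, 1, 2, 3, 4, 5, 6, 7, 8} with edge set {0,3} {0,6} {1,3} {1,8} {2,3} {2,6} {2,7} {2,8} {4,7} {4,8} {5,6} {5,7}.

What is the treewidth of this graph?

A width-3 tree decomposition is:
Bags: B1 = {1, 3, 4, 8}  B2 = {2, 3, 4, 8}  B3 = {2, 3, 4, 7}  B4 = {0, 2, 3, 7}  B5 = {0, 2, 6, 7}  B6 = {0, 5, 6, 7}
Tree: B1–B2, B2–B3, B3–B4, B4–B5, B5–B6
Each bag holds 4 vertices, so the decomposition has width 3, which upper-bounds the treewidth. For the lower bound: the 4 vertex sets {1,4,8}, {3}, {2}, {0,5,6,7} are disjoint, each induces a connected subgraph, and every pair is joined by at least one edge of G. Contracting each set to a single vertex therefore yields K_{4} as a minor, and since treewidth is minor-monotone, tw(G) ≥ tw(K_{4}) = 3. Therefore the treewidth is 3.

3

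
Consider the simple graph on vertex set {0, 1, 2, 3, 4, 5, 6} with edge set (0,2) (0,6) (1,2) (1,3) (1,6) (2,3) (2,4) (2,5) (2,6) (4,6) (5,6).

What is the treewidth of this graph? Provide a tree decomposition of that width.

Treewidth 2.
One such decomposition:
Bags: B1 = {0, 2, 6}  B2 = {2, 4, 6}  B3 = {1, 2, 6}  B4 = {2, 5, 6}  B5 = {1, 2, 3}
Tree: B1–B2, B2–B3, B2–B4, B3–B5

Every bag has size at most 3, so the width is 3 − 1 = 2 and tw(G) ≤ 2. For the lower bound, the 3 vertices {1, 2, 3} are pairwise adjacent, and any tree decomposition puts a clique entirely inside one bag — forcing width ≥ 2. Therefore the treewidth is 2.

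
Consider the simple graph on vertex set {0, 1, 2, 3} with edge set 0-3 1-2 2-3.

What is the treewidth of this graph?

A width-1 tree decomposition is:
Bags: B1 = {1, 2}  B2 = {2, 3}  B3 = {0, 3}
Tree: B1–B2, B2–B3
Every bag has size at most 2, so the width is 2 − 1 = 1 and tw(G) ≤ 1. Any graph with an edge has treewidth ≥ 1, and G has the edge 2–1. The upper and lower bounds meet at 1, so that is the treewidth.

1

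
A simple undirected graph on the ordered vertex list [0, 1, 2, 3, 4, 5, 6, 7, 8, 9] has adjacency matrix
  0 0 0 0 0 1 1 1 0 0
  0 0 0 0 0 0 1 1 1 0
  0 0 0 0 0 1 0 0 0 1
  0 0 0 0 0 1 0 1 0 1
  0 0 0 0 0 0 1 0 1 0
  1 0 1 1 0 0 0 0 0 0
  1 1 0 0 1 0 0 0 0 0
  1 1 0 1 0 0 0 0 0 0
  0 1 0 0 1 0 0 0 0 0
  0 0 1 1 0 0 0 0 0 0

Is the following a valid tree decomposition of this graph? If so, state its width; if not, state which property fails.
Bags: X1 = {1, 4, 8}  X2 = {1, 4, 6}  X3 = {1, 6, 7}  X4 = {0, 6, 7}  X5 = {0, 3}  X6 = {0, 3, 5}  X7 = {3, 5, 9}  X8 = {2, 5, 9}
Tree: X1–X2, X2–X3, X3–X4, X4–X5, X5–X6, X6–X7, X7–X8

No — edge (7,3) lies in no bag.

A tree decomposition must satisfy three properties: every vertex lies in some bag; for every edge, both endpoints lie together in some bag; and for every vertex, the bags containing it form a connected subtree. Here edge (7,3) lies in no bag, so the decomposition is invalid.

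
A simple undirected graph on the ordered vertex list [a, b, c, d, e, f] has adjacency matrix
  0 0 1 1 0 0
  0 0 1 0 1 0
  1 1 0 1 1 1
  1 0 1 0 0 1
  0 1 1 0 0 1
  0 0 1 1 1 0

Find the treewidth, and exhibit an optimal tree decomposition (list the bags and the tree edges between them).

Treewidth 2.
Bags: B1 = {c, e, f}  B2 = {c, d, f}  B3 = {a, c, d}  B4 = {b, c, e}
Tree: B1–B2, B2–B3, B1–B4

The largest bag has 3 vertices, giving width 2; this decomposition certifies tw(G) ≤ 2. For the lower bound, the 3 vertices {a, c, d} are pairwise adjacent, and any tree decomposition puts a clique entirely inside one bag — forcing width ≥ 2. Therefore the treewidth is 2.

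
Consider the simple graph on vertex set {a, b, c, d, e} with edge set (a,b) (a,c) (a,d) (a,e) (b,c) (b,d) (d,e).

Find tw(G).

2

A width-2 tree decomposition is:
Bags: B1 = {a, b, d}  B2 = {a, d, e}  B3 = {a, b, c}
Tree: B1–B2, B1–B3
Each bag holds 3 vertices, so the decomposition has width 2, which upper-bounds the treewidth. On the other hand G contains the 3-clique {a, d, e}. A clique must lie in a single bag of any decomposition, so no decomposition can have width below 2. Hence tw(G) = 2 exactly.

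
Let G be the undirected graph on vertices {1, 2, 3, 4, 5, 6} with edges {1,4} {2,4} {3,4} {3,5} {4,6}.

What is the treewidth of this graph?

1

A width-1 tree decomposition is:
Bags: B1 = {3, 5}  B2 = {3, 4}  B3 = {1, 4}  B4 = {4, 6}  B5 = {2, 4}
Tree: B1–B2, B2–B3, B3–B4, B3–B5
The largest bag has 2 vertices, giving width 1; this decomposition certifies tw(G) ≤ 1. G has an edge, so its treewidth is at least 1. The upper and lower bounds meet at 1, so that is the treewidth.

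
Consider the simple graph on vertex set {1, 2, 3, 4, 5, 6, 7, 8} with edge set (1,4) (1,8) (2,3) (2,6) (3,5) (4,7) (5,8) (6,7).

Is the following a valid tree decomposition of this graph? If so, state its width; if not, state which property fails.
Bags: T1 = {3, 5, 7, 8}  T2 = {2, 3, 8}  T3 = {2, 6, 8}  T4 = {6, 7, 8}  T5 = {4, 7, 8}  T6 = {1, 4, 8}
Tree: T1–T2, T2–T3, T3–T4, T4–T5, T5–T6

No — bags containing vertex 7 are not connected in the tree.

A tree decomposition must satisfy three properties: every vertex lies in some bag; for every edge, both endpoints lie together in some bag; and for every vertex, the bags containing it form a connected subtree. Here bags containing vertex 7 are not connected in the tree, so the decomposition is invalid.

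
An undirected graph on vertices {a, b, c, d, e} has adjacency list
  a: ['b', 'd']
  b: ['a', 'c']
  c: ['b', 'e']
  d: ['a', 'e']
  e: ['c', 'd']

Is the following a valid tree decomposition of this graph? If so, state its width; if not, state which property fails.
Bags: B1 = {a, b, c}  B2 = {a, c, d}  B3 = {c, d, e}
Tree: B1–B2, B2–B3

Checking the three conditions: (i) the bags cover all of {a, b, c, d, e}; (ii) for each edge, some bag contains both endpoints; (iii) the bags containing any fixed vertex form a subtree. All hold, so the decomposition is valid with width 3 − 1 = 2.

Yes; width 2.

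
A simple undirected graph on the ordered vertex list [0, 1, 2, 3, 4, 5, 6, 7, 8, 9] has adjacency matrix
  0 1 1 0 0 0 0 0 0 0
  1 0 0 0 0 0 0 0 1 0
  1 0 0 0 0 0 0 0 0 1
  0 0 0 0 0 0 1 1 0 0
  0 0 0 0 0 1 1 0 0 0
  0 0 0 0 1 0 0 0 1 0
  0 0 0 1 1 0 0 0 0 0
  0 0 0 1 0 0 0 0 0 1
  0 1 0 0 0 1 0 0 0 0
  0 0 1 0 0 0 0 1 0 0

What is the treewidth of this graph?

A width-2 tree decomposition is:
Bags: B1 = {0, 1, 8}  B2 = {0, 2, 8}  B3 = {2, 8, 9}  B4 = {7, 8, 9}  B5 = {3, 7, 8}  B6 = {3, 6, 8}  B7 = {4, 6, 8}  B8 = {4, 5, 8}
Tree: B1–B2, B2–B3, B3–B4, B4–B5, B5–B6, B6–B7, B7–B8
Every bag has size at most 3, so the width is 3 − 1 = 2 and tw(G) ≤ 2. The edges 8–1–0–2–9–7–3–6–4–5–8 form a cycle, so G is not a tree and its treewidth is at least 2. Combining the bounds, tw(G) = 2.

2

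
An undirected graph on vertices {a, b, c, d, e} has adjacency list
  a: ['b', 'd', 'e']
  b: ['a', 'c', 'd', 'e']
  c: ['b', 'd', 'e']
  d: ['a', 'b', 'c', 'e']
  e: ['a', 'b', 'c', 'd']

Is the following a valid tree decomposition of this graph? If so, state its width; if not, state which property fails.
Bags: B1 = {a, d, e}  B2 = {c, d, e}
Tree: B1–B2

A tree decomposition must satisfy three properties: every vertex lies in some bag; for every edge, both endpoints lie together in some bag; and for every vertex, the bags containing it form a connected subtree. Here vertex b appears in no bag, so the decomposition is invalid.

No — vertex b appears in no bag.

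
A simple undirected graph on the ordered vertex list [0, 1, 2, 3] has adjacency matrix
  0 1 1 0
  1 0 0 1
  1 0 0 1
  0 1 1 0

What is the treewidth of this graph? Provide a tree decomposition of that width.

Treewidth 2.
One such decomposition:
Bags: B1 = {0, 1, 2}  B2 = {1, 2, 3}
Tree: B1–B2

Every bag has size at most 3, so the width is 3 − 1 = 2 and tw(G) ≤ 2. For the lower bound, G contains the cycle 2–0–1–3–2, so G is not a forest; only forests have treewidth ≤ 1, hence tw(G) ≥ 2. Hence tw(G) = 2 exactly.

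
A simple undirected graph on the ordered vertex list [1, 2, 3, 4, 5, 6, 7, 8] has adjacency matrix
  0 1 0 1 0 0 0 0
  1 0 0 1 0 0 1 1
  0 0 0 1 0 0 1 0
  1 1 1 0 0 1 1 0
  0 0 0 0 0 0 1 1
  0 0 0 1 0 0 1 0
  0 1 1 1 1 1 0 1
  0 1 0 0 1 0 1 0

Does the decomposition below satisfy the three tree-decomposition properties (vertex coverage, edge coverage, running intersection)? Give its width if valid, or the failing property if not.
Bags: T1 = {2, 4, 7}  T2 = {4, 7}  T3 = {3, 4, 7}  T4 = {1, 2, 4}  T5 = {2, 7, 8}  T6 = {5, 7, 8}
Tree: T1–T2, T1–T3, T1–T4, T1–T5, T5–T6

A tree decomposition must satisfy three properties: every vertex lies in some bag; for every edge, both endpoints lie together in some bag; and for every vertex, the bags containing it form a connected subtree. Here vertex 6 appears in no bag, so the decomposition is invalid.

No — vertex 6 appears in no bag.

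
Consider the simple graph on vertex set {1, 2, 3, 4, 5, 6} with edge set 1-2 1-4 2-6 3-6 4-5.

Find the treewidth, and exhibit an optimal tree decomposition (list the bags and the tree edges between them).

Treewidth 1.
Bags: B1 = {4, 5}  B2 = {1, 4}  B3 = {1, 2}  B4 = {2, 6}  B5 = {3, 6}
Tree: B1–B2, B2–B3, B3–B4, B4–B5

Every bag has size at most 2, so the width is 2 − 1 = 1 and tw(G) ≤ 1. G has an edge, so its treewidth is at least 1. Therefore the treewidth is 1.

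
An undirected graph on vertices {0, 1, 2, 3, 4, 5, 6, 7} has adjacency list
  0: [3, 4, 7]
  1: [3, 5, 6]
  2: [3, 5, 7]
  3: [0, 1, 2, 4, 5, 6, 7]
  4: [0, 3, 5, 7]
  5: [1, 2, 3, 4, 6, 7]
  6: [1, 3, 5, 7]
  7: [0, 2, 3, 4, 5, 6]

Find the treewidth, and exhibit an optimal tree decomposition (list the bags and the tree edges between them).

Treewidth 3.
One optimal decomposition is:
Bags: B1 = {3, 5, 6, 7}  B2 = {3, 4, 5, 7}  B3 = {2, 3, 5, 7}  B4 = {0, 3, 4, 7}  B5 = {1, 3, 5, 6}
Tree: B1–B2, B2–B3, B2–B4, B1–B5

Each bag holds 4 vertices, so the decomposition has width 3, which upper-bounds the treewidth. Conversely, {0, 3, 4, 7} is a clique of size 4, and the vertices of any clique must share a bag in every tree decomposition; so some bag has ≥ 4 vertices and tw(G) ≥ 3. Hence tw(G) = 3 exactly.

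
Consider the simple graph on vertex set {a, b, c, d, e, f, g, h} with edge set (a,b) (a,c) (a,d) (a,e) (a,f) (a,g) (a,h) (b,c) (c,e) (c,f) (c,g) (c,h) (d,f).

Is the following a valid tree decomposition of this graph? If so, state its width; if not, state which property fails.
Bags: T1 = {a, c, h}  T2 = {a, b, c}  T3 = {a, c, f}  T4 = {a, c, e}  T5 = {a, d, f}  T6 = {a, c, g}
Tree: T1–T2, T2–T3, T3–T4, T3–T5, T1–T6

Yes; width 2.

Vertex coverage: the bags together contain {a, b, c, d, e, f, g, h}, the full vertex set. Edge coverage: each edge of G has both endpoints in at least one bag. Running intersection: for every vertex, the bags containing it form a connected subtree. All three properties hold, so this is a valid tree decomposition of width max|bag| − 1 = 2, and hence tw(G) ≤ 2.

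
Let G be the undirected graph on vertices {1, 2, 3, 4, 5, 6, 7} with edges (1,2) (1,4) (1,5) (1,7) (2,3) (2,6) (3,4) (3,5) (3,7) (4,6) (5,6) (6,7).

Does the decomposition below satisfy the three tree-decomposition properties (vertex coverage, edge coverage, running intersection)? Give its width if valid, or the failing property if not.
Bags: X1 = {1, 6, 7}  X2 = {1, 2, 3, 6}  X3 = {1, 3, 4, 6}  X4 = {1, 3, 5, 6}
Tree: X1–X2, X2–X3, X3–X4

A tree decomposition must satisfy three properties: every vertex lies in some bag; for every edge, both endpoints lie together in some bag; and for every vertex, the bags containing it form a connected subtree. Here edge (3,7) lies in no bag, so the decomposition is invalid.

No — edge (3,7) lies in no bag.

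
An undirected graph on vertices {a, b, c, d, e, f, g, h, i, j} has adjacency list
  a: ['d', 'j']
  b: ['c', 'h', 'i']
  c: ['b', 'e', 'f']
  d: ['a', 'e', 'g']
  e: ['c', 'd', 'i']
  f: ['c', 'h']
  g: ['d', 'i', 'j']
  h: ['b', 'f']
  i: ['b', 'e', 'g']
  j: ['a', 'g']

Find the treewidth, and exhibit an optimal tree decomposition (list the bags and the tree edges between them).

The largest bag has 3 vertices, giving width 2; this decomposition certifies tw(G) ≤ 2. The edges a–j–g–d–a form a cycle, so G is not a tree and its treewidth is at least 2. Combining the bounds, tw(G) = 2.

Treewidth 2.
One such decomposition:
Bags: B1 = {a, d, j}  B2 = {d, g, j}  B3 = {d, e, g}  B4 = {e, g, i}  B5 = {c, e, i}  B6 = {b, c, i}  B7 = {b, c, f}  B8 = {b, f, h}
Tree: B1–B2, B2–B3, B3–B4, B4–B5, B5–B6, B6–B7, B7–B8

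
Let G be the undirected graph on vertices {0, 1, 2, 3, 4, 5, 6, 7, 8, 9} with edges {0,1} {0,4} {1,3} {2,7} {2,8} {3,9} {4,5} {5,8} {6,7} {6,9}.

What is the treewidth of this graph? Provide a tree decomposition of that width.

Every bag has size at most 3, so the width is 3 − 1 = 2 and tw(G) ≤ 2. The edges 5–4–0–1–3–9–6–7–2–8–5 form a cycle, so G is not a tree and its treewidth is at least 2. Hence tw(G) = 2 exactly.

Treewidth 2.
One such decomposition:
Bags: B1 = {0, 4, 5}  B2 = {0, 1, 5}  B3 = {1, 3, 5}  B4 = {3, 5, 9}  B5 = {5, 6, 9}  B6 = {5, 6, 7}  B7 = {2, 5, 7}  B8 = {2, 5, 8}
Tree: B1–B2, B2–B3, B3–B4, B4–B5, B5–B6, B6–B7, B7–B8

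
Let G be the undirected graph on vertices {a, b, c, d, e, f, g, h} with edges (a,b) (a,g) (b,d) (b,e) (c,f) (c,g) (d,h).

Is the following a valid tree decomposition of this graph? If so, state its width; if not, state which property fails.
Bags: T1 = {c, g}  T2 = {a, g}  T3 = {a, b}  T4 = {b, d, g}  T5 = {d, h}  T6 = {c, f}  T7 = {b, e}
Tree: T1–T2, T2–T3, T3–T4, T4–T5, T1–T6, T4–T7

A tree decomposition must satisfy three properties: every vertex lies in some bag; for every edge, both endpoints lie together in some bag; and for every vertex, the bags containing it form a connected subtree. Here bags containing vertex g are not connected in the tree, so the decomposition is invalid.

No — bags containing vertex g are not connected in the tree.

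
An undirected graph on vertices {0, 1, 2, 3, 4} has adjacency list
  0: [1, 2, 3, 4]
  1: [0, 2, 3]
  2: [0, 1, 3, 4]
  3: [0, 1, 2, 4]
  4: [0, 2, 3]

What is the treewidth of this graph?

3

A width-3 tree decomposition is:
Bags: B1 = {0, 1, 2, 3}  B2 = {0, 2, 3, 4}
Tree: B1–B2
Each bag holds 4 vertices, so the decomposition has width 3, which upper-bounds the treewidth. For the lower bound, the 4 vertices {0, 1, 2, 3} are pairwise adjacent, and any tree decomposition puts a clique entirely inside one bag — forcing width ≥ 3. Therefore the treewidth is 3.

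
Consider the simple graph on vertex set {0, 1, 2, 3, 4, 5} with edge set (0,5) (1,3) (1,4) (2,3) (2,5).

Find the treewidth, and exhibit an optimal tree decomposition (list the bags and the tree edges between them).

Treewidth 1.
Bags: B1 = {0, 5}  B2 = {2, 5}  B3 = {2, 3}  B4 = {1, 3}  B5 = {1, 4}
Tree: B1–B2, B2–B3, B3–B4, B4–B5

The largest bag has 2 vertices, giving width 1; this decomposition certifies tw(G) ≤ 1. Any graph with an edge has treewidth ≥ 1, and G has the edge 0–5. Combining the bounds, tw(G) = 1.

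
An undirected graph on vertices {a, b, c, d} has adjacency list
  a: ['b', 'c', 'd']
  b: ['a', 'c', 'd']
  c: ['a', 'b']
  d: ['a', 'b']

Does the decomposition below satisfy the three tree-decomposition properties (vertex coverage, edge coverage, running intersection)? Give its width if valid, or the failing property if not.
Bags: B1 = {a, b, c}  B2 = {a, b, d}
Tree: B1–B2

Vertex coverage: the bags together contain {a, b, c, d}, the full vertex set. Edge coverage: each edge of G has both endpoints in at least one bag. Running intersection: for every vertex, the bags containing it form a connected subtree. All three properties hold, so this is a valid tree decomposition of width max|bag| − 1 = 2, and hence tw(G) ≤ 2.

Yes; width 2.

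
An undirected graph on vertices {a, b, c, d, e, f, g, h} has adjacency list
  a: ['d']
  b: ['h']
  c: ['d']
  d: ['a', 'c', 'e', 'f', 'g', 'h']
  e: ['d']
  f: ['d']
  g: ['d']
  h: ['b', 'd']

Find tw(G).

A width-1 tree decomposition is:
Bags: B1 = {d, h}  B2 = {d, f}  B3 = {a, d}  B4 = {b, h}  B5 = {d, g}  B6 = {c, d}  B7 = {d, e}
Tree: B1–B2, B2–B3, B1–B4, B2–B5, B1–B6, B5–B7
The largest bag has 2 vertices, giving width 1; this decomposition certifies tw(G) ≤ 1. Since G has at least one edge (e.g. h–d), it is not an edgeless graph, so tw(G) ≥ 1. Therefore the treewidth is 1.

1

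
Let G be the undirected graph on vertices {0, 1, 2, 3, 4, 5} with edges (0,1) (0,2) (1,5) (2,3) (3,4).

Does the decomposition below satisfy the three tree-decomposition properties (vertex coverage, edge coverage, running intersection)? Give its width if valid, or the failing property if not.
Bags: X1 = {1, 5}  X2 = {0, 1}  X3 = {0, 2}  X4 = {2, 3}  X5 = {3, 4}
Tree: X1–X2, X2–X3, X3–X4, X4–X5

Yes; width 1.

Every vertex of G appears in some bag (union = {0, 1, 2, 3, 4, 5}); every edge is covered by a bag; and for each vertex v the set of bags containing v is connected in the bag tree. The decomposition is therefore valid. The largest bag has 2 vertices, so the width is 1.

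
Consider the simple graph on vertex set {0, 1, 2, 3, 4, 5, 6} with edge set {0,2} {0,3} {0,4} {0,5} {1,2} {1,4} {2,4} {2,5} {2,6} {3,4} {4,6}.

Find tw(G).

A width-2 tree decomposition is:
Bags: B1 = {0, 2, 4}  B2 = {2, 4, 6}  B3 = {1, 2, 4}  B4 = {0, 2, 5}  B5 = {0, 3, 4}
Tree: B1–B2, B2–B3, B1–B4, B1–B5
Each bag holds 3 vertices, so the decomposition has width 2, which upper-bounds the treewidth. Conversely, {0, 2, 4} is a clique of size 3, and the vertices of any clique must share a bag in every tree decomposition; so some bag has ≥ 3 vertices and tw(G) ≥ 2. Combining the bounds, tw(G) = 2.

2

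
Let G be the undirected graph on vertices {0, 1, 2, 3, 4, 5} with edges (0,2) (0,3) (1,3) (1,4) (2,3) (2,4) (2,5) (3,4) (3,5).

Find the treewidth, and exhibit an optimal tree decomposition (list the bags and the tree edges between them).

The largest bag has 3 vertices, giving width 2; this decomposition certifies tw(G) ≤ 2. Conversely, {1, 3, 4} is a clique of size 3, and the vertices of any clique must share a bag in every tree decomposition; so some bag has ≥ 3 vertices and tw(G) ≥ 2. Hence tw(G) = 2 exactly.

Treewidth 2.
One such decomposition:
Bags: B1 = {1, 3, 4}  B2 = {2, 3, 4}  B3 = {0, 2, 3}  B4 = {2, 3, 5}
Tree: B1–B2, B2–B3, B3–B4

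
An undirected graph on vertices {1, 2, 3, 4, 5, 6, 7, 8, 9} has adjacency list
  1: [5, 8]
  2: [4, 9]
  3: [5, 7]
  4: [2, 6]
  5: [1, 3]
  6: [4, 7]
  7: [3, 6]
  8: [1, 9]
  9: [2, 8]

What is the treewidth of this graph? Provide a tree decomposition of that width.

Every bag has size at most 3, so the width is 3 − 1 = 2 and tw(G) ≤ 2. The edges 8–9–2–4–6–7–3–5–1–8 form a cycle, so G is not a tree and its treewidth is at least 2. Combining the bounds, tw(G) = 2.

Treewidth 2.
One such decomposition:
Bags: B1 = {2, 8, 9}  B2 = {2, 4, 8}  B3 = {4, 6, 8}  B4 = {6, 7, 8}  B5 = {3, 7, 8}  B6 = {3, 5, 8}  B7 = {1, 5, 8}
Tree: B1–B2, B2–B3, B3–B4, B4–B5, B5–B6, B6–B7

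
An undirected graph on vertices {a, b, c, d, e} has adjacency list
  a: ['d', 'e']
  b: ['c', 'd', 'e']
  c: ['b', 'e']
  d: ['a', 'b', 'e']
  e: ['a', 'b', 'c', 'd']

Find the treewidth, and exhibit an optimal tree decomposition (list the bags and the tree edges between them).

Every bag has size at most 3, so the width is 3 − 1 = 2 and tw(G) ≤ 2. Conversely, {a, d, e} is a clique of size 3, and the vertices of any clique must share a bag in every tree decomposition; so some bag has ≥ 3 vertices and tw(G) ≥ 2. The upper and lower bounds meet at 2, so that is the treewidth.

Treewidth 2.
One such decomposition:
Bags: B1 = {b, d, e}  B2 = {b, c, e}  B3 = {a, d, e}
Tree: B1–B2, B1–B3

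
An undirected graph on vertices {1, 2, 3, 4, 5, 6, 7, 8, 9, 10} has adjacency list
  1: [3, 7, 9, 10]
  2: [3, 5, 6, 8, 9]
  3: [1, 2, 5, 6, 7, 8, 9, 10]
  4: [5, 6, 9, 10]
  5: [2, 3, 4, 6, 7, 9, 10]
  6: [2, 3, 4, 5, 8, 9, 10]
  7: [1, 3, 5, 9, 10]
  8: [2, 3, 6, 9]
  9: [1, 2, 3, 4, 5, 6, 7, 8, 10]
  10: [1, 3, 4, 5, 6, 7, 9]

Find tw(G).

4

A width-4 tree decomposition is:
Bags: B1 = {3, 5, 7, 9, 10}  B2 = {3, 5, 6, 9, 10}  B3 = {1, 3, 7, 9, 10}  B4 = {4, 5, 6, 9, 10}  B5 = {2, 3, 5, 6, 9}  B6 = {2, 3, 6, 8, 9}
Tree: B1–B2, B1–B3, B2–B4, B2–B5, B5–B6
Each bag holds 5 vertices, so the decomposition has width 4, which upper-bounds the treewidth. On the other hand G contains the 5-clique {2, 3, 6, 8, 9}. A clique must lie in a single bag of any decomposition, so no decomposition can have width below 4. Combining the bounds, tw(G) = 4.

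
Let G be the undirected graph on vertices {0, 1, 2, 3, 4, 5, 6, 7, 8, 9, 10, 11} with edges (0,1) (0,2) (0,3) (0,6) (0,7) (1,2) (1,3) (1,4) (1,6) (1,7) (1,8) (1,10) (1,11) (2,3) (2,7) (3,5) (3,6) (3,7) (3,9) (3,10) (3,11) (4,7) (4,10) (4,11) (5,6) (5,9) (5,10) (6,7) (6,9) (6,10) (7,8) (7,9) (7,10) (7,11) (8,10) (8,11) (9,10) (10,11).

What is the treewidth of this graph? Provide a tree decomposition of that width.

Treewidth 4.
Bags: B1 = {3, 6, 7, 9, 10}  B2 = {1, 3, 6, 7, 10}  B3 = {0, 1, 3, 6, 7}  B4 = {3, 5, 6, 9, 10}  B5 = {1, 3, 7, 10, 11}  B6 = {1, 4, 7, 10, 11}  B7 = {1, 7, 8, 10, 11}  B8 = {0, 1, 2, 3, 7}
Tree: B1–B2, B2–B3, B1–B4, B2–B5, B5–B6, B6–B7, B3–B8

Every bag has size at most 5, so the width is 5 − 1 = 4 and tw(G) ≤ 4. Conversely, {3, 5, 6, 9, 10} is a clique of size 5, and the vertices of any clique must share a bag in every tree decomposition; so some bag has ≥ 5 vertices and tw(G) ≥ 4. Therefore the treewidth is 4.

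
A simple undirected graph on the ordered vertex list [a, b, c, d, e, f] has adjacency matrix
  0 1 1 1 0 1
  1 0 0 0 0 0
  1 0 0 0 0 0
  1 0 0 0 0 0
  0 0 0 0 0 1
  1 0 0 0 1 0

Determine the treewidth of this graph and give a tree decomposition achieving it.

Treewidth 1.
One optimal decomposition is:
Bags: B1 = {a, c}  B2 = {a, f}  B3 = {a, b}  B4 = {a, d}  B5 = {e, f}
Tree: B1–B2, B1–B3, B1–B4, B2–B5

The largest bag has 2 vertices, giving width 1; this decomposition certifies tw(G) ≤ 1. Any graph with an edge has treewidth ≥ 1, and G has the edge c–a. Combining the bounds, tw(G) = 1.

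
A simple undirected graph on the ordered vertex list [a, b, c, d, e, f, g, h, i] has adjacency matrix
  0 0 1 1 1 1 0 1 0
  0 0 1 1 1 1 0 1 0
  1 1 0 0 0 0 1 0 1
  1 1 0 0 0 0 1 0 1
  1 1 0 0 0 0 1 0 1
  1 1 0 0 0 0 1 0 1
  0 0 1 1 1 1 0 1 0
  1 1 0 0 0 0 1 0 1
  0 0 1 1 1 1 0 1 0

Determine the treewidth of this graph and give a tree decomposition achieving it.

Every bag has size at most 5, so the width is 5 − 1 = 4 and tw(G) ≤ 4. For the lower bound: the 5 vertex sets {b,d}, {a,h}, {f,g}, {i}, {e} are disjoint, each induces a connected subgraph, and every pair is joined by at least one edge of G. Contracting each set to a single vertex therefore yields K_{5} as a minor, and since treewidth is minor-monotone, tw(G) ≥ tw(K_{5}) = 4. Hence tw(G) = 4 exactly.

Treewidth 4.
Bags: B1 = {a, b, d, g, i}  B2 = {a, b, g, h, i}  B3 = {a, b, f, g, i}  B4 = {a, b, e, g, i}  B5 = {a, b, c, g, i}
Tree: B1–B2, B2–B3, B3–B4, B4–B5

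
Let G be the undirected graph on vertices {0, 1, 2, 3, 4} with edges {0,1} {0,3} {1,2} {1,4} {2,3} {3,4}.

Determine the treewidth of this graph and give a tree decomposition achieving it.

The largest bag has 3 vertices, giving width 2; this decomposition certifies tw(G) ≤ 2. Since 3–0–1–4–3 is a cycle in G, G is not acyclic. Forests are exactly the graphs of treewidth ≤ 1, so tw(G) ≥ 2. The upper and lower bounds meet at 2, so that is the treewidth.

Treewidth 2.
One such decomposition:
Bags: B1 = {0, 1, 3}  B2 = {1, 3, 4}  B3 = {1, 2, 3}
Tree: B1–B2, B2–B3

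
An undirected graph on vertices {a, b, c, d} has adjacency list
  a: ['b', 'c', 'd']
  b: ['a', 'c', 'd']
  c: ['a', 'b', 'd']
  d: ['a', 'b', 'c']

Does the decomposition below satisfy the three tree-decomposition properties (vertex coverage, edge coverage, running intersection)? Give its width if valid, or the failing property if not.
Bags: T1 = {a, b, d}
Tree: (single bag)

No — vertex c appears in no bag.

A tree decomposition must satisfy three properties: every vertex lies in some bag; for every edge, both endpoints lie together in some bag; and for every vertex, the bags containing it form a connected subtree. Here vertex c appears in no bag, so the decomposition is invalid.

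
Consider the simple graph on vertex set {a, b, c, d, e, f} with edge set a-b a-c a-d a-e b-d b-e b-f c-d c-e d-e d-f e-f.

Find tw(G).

3

A width-3 tree decomposition is:
Bags: B1 = {b, d, e, f}  B2 = {a, b, d, e}  B3 = {a, c, d, e}
Tree: B1–B2, B2–B3
Every bag has size at most 4, so the width is 4 − 1 = 3 and tw(G) ≤ 3. Conversely, {b, d, e, f} is a clique of size 4, and the vertices of any clique must share a bag in every tree decomposition; so some bag has ≥ 4 vertices and tw(G) ≥ 3. Combining the bounds, tw(G) = 3.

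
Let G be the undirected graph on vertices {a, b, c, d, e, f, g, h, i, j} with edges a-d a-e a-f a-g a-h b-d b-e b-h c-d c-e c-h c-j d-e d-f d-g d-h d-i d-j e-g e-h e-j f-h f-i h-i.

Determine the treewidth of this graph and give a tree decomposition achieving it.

Treewidth 3.
One such decomposition:
Bags: B1 = {c, d, e, h}  B2 = {a, d, e, h}  B3 = {a, d, f, h}  B4 = {b, d, e, h}  B5 = {d, f, h, i}  B6 = {a, d, e, g}  B7 = {c, d, e, j}
Tree: B1–B2, B2–B3, B1–B4, B3–B5, B2–B6, B1–B7

The largest bag has 4 vertices, giving width 3; this decomposition certifies tw(G) ≤ 3. For the lower bound, the 4 vertices {a, d, e, g} are pairwise adjacent, and any tree decomposition puts a clique entirely inside one bag — forcing width ≥ 3. The upper and lower bounds meet at 3, so that is the treewidth.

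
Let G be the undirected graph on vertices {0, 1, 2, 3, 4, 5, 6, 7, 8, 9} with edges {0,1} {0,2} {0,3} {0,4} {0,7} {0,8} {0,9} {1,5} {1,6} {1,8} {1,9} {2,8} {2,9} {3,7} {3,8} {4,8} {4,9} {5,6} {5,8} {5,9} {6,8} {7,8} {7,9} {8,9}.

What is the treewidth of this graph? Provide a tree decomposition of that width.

Every bag has size at most 4, so the width is 4 − 1 = 3 and tw(G) ≤ 3. On the other hand G contains the 4-clique {0, 1, 8, 9}. A clique must lie in a single bag of any decomposition, so no decomposition can have width below 3. Hence tw(G) = 3 exactly.

Treewidth 3.
Bags: B1 = {0, 1, 8, 9}  B2 = {1, 5, 8, 9}  B3 = {0, 4, 8, 9}  B4 = {0, 7, 8, 9}  B5 = {0, 2, 8, 9}  B6 = {1, 5, 6, 8}  B7 = {0, 3, 7, 8}
Tree: B1–B2, B1–B3, B1–B4, B4–B5, B2–B6, B4–B7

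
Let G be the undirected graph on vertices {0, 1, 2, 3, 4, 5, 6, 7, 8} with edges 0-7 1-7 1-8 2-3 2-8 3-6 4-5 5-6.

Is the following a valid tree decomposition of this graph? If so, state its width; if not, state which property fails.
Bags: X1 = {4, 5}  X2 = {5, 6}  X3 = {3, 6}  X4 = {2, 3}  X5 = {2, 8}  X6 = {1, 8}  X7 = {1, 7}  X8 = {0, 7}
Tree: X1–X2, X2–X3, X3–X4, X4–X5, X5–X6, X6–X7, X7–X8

Vertex coverage: the bags together contain {0, 1, 2, 3, 4, 5, 6, 7, 8}, the full vertex set. Edge coverage: each edge of G has both endpoints in at least one bag. Running intersection: for every vertex, the bags containing it form a connected subtree. All three properties hold, so this is a valid tree decomposition of width max|bag| − 1 = 1, and hence tw(G) ≤ 1.

Yes; width 1.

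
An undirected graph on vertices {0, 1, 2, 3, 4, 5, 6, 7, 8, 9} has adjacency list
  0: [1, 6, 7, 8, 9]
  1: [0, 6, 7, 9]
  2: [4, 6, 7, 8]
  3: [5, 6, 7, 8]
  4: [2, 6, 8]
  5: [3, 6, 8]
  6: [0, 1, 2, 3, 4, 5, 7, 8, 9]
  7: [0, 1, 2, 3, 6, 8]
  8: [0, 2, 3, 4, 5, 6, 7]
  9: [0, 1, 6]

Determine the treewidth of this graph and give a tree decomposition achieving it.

The largest bag has 4 vertices, giving width 3; this decomposition certifies tw(G) ≤ 3. Conversely, {2, 4, 6, 8} is a clique of size 4, and the vertices of any clique must share a bag in every tree decomposition; so some bag has ≥ 4 vertices and tw(G) ≥ 3. Hence tw(G) = 3 exactly.

Treewidth 3.
Bags: B1 = {0, 6, 7, 8}  B2 = {0, 1, 6, 7}  B3 = {0, 1, 6, 9}  B4 = {2, 6, 7, 8}  B5 = {3, 6, 7, 8}  B6 = {2, 4, 6, 8}  B7 = {3, 5, 6, 8}
Tree: B1–B2, B2–B3, B1–B4, B1–B5, B4–B6, B5–B7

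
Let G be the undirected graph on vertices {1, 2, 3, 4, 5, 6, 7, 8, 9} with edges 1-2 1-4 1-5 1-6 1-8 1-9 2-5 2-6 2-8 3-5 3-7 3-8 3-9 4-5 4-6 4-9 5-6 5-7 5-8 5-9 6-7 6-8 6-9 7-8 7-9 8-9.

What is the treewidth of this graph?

A width-4 tree decomposition is:
Bags: B1 = {1, 5, 6, 8, 9}  B2 = {1, 4, 5, 6, 9}  B3 = {5, 6, 7, 8, 9}  B4 = {3, 5, 7, 8, 9}  B5 = {1, 2, 5, 6, 8}
Tree: B1–B2, B1–B3, B3–B4, B1–B5
Every bag has size at most 5, so the width is 5 − 1 = 4 and tw(G) ≤ 4. For the lower bound, the 5 vertices {3, 5, 7, 8, 9} are pairwise adjacent, and any tree decomposition puts a clique entirely inside one bag — forcing width ≥ 4. Therefore the treewidth is 4.

4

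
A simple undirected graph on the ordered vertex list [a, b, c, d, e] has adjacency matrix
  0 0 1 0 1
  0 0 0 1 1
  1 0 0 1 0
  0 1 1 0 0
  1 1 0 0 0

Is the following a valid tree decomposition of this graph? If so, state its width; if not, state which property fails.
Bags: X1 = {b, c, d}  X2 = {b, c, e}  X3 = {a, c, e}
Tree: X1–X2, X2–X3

Checking the three conditions: (i) the bags cover all of {a, b, c, d, e}; (ii) for each edge, some bag contains both endpoints; (iii) the bags containing any fixed vertex form a subtree. All hold, so the decomposition is valid with width 3 − 1 = 2.

Yes; width 2.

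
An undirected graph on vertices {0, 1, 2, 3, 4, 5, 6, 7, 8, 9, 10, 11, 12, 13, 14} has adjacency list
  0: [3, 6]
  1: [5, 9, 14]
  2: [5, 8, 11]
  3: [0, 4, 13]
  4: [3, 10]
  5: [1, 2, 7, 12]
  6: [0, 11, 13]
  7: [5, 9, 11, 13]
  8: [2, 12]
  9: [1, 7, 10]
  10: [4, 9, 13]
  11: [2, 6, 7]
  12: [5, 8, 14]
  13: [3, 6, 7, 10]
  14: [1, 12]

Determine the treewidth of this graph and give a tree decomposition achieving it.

Treewidth 3.
One optimal decomposition is:
Bags: B1 = {0, 3, 4, 10}  B2 = {0, 3, 10, 13}  B3 = {0, 6, 10, 13}  B4 = {6, 9, 10, 13}  B5 = {6, 7, 9, 13}  B6 = {6, 7, 9, 11}  B7 = {1, 7, 9, 11}  B8 = {1, 5, 7, 11}  B9 = {1, 2, 5, 11}  B10 = {1, 2, 5, 14}  B11 = {2, 5, 12, 14}  B12 = {2, 8, 12, 14}
Tree: B1–B2, B2–B3, B3–B4, B4–B5, B5–B6, B6–B7, B7–B8, B8–B9, B9–B10, B10–B11, B11–B12

The largest bag has 4 vertices, giving width 3; this decomposition certifies tw(G) ≤ 3. For the lower bound: the 4 vertex sets {0,3,4}, {10}, {13}, {6,7,9,11} are disjoint, each induces a connected subgraph, and every pair is joined by at least one edge of G. Contracting each set to a single vertex therefore yields K_{4} as a minor, and since treewidth is minor-monotone, tw(G) ≥ tw(K_{4}) = 3. Combining the bounds, tw(G) = 3.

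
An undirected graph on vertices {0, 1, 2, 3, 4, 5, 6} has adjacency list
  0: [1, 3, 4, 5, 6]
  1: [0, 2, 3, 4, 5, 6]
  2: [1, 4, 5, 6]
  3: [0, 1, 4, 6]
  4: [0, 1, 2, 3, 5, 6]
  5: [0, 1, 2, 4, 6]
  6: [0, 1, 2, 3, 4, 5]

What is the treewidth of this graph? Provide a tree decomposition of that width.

Each bag holds 5 vertices, so the decomposition has width 4, which upper-bounds the treewidth. On the other hand G contains the 5-clique {0, 1, 3, 4, 6}. A clique must lie in a single bag of any decomposition, so no decomposition can have width below 4. The upper and lower bounds meet at 4, so that is the treewidth.

Treewidth 4.
One such decomposition:
Bags: B1 = {1, 2, 4, 5, 6}  B2 = {0, 1, 4, 5, 6}  B3 = {0, 1, 3, 4, 6}
Tree: B1–B2, B2–B3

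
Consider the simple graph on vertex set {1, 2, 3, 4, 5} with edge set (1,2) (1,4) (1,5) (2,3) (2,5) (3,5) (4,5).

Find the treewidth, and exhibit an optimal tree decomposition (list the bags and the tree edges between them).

Every bag has size at most 3, so the width is 3 − 1 = 2 and tw(G) ≤ 2. For the lower bound, the 3 vertices {1, 2, 5} are pairwise adjacent, and any tree decomposition puts a clique entirely inside one bag — forcing width ≥ 2. Combining the bounds, tw(G) = 2.

Treewidth 2.
One optimal decomposition is:
Bags: B1 = {1, 4, 5}  B2 = {1, 2, 5}  B3 = {2, 3, 5}
Tree: B1–B2, B2–B3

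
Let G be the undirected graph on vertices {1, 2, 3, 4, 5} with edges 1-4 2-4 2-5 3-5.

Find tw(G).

A width-1 tree decomposition is:
Bags: B1 = {1, 4}  B2 = {2, 4}  B3 = {2, 5}  B4 = {3, 5}
Tree: B1–B2, B2–B3, B3–B4
Every bag has size at most 2, so the width is 2 − 1 = 1 and tw(G) ≤ 1. Any graph with an edge has treewidth ≥ 1, and G has the edge 1–4. Hence tw(G) = 1 exactly.

1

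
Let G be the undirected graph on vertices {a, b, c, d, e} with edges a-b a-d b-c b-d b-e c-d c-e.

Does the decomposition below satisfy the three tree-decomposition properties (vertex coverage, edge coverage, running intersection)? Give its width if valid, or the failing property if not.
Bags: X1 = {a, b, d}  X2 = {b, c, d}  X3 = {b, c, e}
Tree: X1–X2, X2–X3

Yes; width 2.

Every vertex of G appears in some bag (union = {a, b, c, d, e}); every edge is covered by a bag; and for each vertex v the set of bags containing v is connected in the bag tree. The decomposition is therefore valid. The largest bag has 3 vertices, so the width is 2.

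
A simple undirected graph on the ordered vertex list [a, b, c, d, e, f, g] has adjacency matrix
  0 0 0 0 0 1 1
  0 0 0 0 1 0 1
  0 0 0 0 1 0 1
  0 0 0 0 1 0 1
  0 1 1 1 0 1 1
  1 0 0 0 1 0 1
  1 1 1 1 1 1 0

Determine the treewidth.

2

A width-2 tree decomposition is:
Bags: B1 = {e, f, g}  B2 = {a, f, g}  B3 = {b, e, g}  B4 = {d, e, g}  B5 = {c, e, g}
Tree: B1–B2, B1–B3, B1–B4, B3–B5
Each bag holds 3 vertices, so the decomposition has width 2, which upper-bounds the treewidth. For the lower bound, the 3 vertices {d, e, g} are pairwise adjacent, and any tree decomposition puts a clique entirely inside one bag — forcing width ≥ 2. Combining the bounds, tw(G) = 2.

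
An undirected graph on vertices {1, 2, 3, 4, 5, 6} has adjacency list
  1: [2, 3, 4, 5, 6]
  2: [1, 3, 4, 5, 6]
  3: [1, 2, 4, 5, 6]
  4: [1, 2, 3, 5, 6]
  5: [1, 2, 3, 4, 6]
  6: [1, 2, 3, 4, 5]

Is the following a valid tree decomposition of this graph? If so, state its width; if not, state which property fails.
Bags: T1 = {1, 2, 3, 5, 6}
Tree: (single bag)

A tree decomposition must satisfy three properties: every vertex lies in some bag; for every edge, both endpoints lie together in some bag; and for every vertex, the bags containing it form a connected subtree. Here vertex 4 appears in no bag, so the decomposition is invalid.

No — vertex 4 appears in no bag.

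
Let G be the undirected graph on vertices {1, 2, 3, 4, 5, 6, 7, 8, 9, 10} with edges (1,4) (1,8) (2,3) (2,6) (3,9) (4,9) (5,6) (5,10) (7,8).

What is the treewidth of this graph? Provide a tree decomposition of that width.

Treewidth 1.
Bags: B1 = {5, 10}  B2 = {5, 6}  B3 = {2, 6}  B4 = {2, 3}  B5 = {3, 9}  B6 = {4, 9}  B7 = {1, 4}  B8 = {1, 8}  B9 = {7, 8}
Tree: B1–B2, B2–B3, B3–B4, B4–B5, B5–B6, B6–B7, B7–B8, B8–B9

Every bag has size at most 2, so the width is 2 − 1 = 1 and tw(G) ≤ 1. Any graph with an edge has treewidth ≥ 1, and G has the edge 10–5. The upper and lower bounds meet at 1, so that is the treewidth.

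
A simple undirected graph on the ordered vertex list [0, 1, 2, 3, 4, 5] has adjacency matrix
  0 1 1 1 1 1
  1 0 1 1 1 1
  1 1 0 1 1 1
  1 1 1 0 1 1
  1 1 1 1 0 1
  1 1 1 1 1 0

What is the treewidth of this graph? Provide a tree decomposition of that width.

Treewidth 5.
One optimal decomposition is:
Bags: B1 = {0, 1, 2, 3, 4, 5}
Tree: (single bag)

A single bag containing all 6 vertices is trivially a valid decomposition of width 5. On the other hand G contains the 6-clique {0, 1, 2, 3, 4, 5}. A clique must lie in a single bag of any decomposition, so no decomposition can have width below 5. Combining the bounds, tw(G) = 5.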